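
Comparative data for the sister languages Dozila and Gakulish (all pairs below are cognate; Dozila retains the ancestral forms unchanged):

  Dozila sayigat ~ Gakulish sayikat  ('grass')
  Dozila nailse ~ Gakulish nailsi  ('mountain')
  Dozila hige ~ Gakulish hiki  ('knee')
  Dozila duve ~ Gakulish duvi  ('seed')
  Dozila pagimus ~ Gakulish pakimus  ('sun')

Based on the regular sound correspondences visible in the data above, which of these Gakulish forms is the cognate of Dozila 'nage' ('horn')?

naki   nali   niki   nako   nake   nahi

naki

hige ~ hiki — Dozila g corresponds to Gakulish k between vowels (before a front vowel).
nailse ~ nailsi, hige ~ hiki — Dozila e corresponds to Gakulish i word-finally.
Applying these to Dozila 'nage':
  nage → nake   (g→k between vowels (before a front vowel))
  nake → naki   (e→i word-finally)
So the Gakulish cognate is 'naki'.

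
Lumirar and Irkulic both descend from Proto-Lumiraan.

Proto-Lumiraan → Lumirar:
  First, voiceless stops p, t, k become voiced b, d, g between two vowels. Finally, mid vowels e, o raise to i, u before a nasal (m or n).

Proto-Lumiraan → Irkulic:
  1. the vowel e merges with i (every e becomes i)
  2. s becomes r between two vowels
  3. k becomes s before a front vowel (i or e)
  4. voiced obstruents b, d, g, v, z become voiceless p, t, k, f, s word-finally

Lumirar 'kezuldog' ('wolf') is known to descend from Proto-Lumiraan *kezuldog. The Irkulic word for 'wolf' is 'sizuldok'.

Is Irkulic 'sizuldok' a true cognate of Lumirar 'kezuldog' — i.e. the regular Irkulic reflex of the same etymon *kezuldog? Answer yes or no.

yes

Derive the expected Irkulic reflex of *kezuldog:
Irkulic: *kezuldog > kizuldog > sizuldog > sizuldok  (by vowel merger, palatalisation, final devoicing)
Irkulic 'sizuldok' matches the regular reflex exactly, so the pair is cognate.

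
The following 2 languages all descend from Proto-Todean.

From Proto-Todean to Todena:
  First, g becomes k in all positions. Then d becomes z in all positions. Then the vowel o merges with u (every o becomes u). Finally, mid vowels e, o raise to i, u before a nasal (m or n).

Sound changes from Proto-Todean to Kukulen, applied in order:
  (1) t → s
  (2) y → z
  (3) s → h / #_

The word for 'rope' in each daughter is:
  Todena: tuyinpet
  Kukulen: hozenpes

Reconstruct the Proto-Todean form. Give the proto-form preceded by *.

Position 3: Todena has y, Kukulen has z. Todena preserves y here (none of its changes turn any other segment into y), so the proto-segment is *y.
Position 1: Todena has t, Kukulen has h. Todena preserves t here (none of its changes turn any other segment into t), so the proto-segment is *t.
Continuing position by position gives *toyenpet; check it forward:
Todena: *toyenpet > tuyenpet > tuyinpet  (by vowel merger, pre-nasal raising)
Kukulen: *toyenpet
  toyenpet → soyenpes   [unconditioned shift]
  soyenpes → sozenpes   [unconditioned shift]
  sozenpes → hozenpes   [debuccalisation]
  giving Kukulen hozenpes.
No other proto-form is consistent with every reflex, so the reconstruction is *toyenpet.

*toyenpet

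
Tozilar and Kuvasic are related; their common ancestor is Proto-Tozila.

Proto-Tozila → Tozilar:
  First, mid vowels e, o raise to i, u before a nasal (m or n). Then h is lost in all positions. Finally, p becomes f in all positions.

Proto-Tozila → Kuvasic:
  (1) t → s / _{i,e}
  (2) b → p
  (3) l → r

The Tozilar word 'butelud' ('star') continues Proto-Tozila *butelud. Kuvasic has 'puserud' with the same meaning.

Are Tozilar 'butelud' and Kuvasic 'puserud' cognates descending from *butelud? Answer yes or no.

Derive the expected Kuvasic reflex of *butelud:
Kuvasic: *butelud > buselud > puselud > puserud  (by palatalisation, unconditioned shift, unconditioned shift)
Kuvasic 'puserud' matches the regular reflex exactly, so the pair is cognate.

yes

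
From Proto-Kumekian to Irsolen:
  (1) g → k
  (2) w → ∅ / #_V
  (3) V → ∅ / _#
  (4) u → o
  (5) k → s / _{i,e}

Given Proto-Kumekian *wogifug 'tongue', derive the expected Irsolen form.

Irsolen: *wogifug
  wogifug → wokifuk   [unconditioned shift]
  wokifuk → okifuk   [glide loss]
  okifuk (rule 3 does not apply)
  okifuk → okifok   [vowel merger]
  okifok → osifok   [palatalisation]
  giving Irsolen osifok.

osifok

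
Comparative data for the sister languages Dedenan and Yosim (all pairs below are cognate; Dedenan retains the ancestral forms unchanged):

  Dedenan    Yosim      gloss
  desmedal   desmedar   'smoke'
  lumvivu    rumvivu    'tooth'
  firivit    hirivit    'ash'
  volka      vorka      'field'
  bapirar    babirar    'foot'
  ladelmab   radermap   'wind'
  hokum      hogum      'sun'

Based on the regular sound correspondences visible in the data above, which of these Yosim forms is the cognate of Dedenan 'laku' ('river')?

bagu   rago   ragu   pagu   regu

ragu

ladelmab ~ radermap — Dedenan l corresponds to Yosim r word-initially before a back vowel.
hokum ~ hogum — Dedenan k corresponds to Yosim g between vowels (before a back vowel).
Applying these to Dedenan 'laku':
  laku → raku   (l→r word-initially before a back vowel)
  raku → ragu   (k→g between vowels (before a back vowel))
So the Yosim cognate is 'ragu'.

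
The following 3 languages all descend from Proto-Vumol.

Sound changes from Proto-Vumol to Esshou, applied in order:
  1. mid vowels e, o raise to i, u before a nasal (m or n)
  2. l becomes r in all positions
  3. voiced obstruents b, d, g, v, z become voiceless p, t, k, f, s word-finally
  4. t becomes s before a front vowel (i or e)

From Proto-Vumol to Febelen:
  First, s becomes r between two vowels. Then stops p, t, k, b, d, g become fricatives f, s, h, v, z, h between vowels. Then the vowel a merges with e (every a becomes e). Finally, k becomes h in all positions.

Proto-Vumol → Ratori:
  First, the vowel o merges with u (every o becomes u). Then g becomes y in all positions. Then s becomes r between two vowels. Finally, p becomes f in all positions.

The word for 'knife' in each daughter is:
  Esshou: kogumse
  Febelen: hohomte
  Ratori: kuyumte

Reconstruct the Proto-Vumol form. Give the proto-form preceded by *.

Position 6: Esshou has s, Febelen has t, Ratori has t. Febelen preserves t here (none of its changes turn any other segment into t), so the proto-segment is *t.
Position 3: Esshou has g, Febelen has h, Ratori has y. Esshou preserves g here (none of its changes turn any other segment into g), so the proto-segment is *g.
This points to *kogomte. Verify forward in each daughter:
Esshou: *kogomte > kogumte > kogumse  (by pre-nasal raising, palatalisation)
Febelen: *kogomte
  kogomte (rule 1 does not apply)
  kogomte → kohomte   [intervocalic lenition]
  kohomte (rule 3 does not apply)
  kohomte → hohomte   [unconditioned shift]
  giving Febelen hohomte.
Ratori: *kogomte
  kogomte → kugumte   [vowel merger]
  kugumte → kuyumte   [unconditioned shift]
  kuyumte (rule 3 does not apply)
  kuyumte (rule 4 does not apply)
  giving Ratori kuyumte.
No other proto-form is consistent with every reflex, so the reconstruction is *kogomte.

*kogomte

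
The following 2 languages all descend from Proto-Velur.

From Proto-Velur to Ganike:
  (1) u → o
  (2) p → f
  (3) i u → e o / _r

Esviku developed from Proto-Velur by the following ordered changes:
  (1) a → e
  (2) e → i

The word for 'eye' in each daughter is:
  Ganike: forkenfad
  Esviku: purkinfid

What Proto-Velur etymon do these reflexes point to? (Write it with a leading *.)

Position 5: Ganike has e, Esviku has i. Taking the neighbouring segments as reconstructed: Ganike e can only go back to *e; Esviku i could go back to *a or *e or *i — the one source consistent with every daughter is *e.
Position 1: Ganike has f, Esviku has p. Esviku preserves p here (none of its changes turn any other segment into p), so the proto-segment is *p.
Position 2: Ganike has o, Esviku has u. Esviku preserves u here (none of its changes turn any other segment into u), so the proto-segment is *u.
This points to *purkenfad. Verify forward in each daughter:
Ganike: *purkenfad > porkenfad > forkenfad  (by vowel merger, unconditioned shift)
Esviku: *purkenfad
  purkenfad → purkenfed   [vowel merger]
  purkenfed → purkinfid   [vowel merger]
  giving Esviku purkinfid.
Only *purkenfad yields all of Ganike forkenfad, Esviku purkinfid.

*purkenfad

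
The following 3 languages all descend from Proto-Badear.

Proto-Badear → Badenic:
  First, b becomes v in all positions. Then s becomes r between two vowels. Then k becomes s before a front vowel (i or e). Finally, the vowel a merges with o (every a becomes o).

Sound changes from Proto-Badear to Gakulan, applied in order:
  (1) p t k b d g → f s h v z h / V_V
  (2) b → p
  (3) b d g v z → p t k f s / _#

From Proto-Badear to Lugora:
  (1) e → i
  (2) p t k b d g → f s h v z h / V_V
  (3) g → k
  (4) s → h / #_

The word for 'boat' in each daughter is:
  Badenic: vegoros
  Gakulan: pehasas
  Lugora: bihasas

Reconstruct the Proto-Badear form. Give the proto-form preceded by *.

*begasas

Position 5: Badenic has r, Gakulan has s, Lugora has s. Taking the neighbouring segments as reconstructed: Badenic r could go back to *s or *r; Gakulan s could go back to *t or *s; Lugora s could go back to *t or *s — the one source consistent with every daughter is *s.
Position 2: Badenic has e, Gakulan has e, Lugora has i. Badenic preserves e here (none of its changes turn any other segment into e), so the proto-segment is *e.
Position 6: Badenic has o, Gakulan has a, Lugora has a. Gakulan preserves a here (none of its changes turn any other segment into a), so the proto-segment is *a.
Verify the candidate proto-form against each daughter:
Badenic: *begasas > vegasas > vegaras > vegoros  (by unconditioned shift, rhotacism, vowel merger)
Gakulan: *begasas > behasas > pehasas  (by intervocalic lenition, unconditioned shift)
Lugora: *begasas
  begasas → bigasas   [vowel merger]
  bigasas → bihasas   [intervocalic lenition]
  bihasas (rule 3 does not apply)
  bihasas (rule 4 does not apply)
  giving Lugora bihasas.
*begasas is the unique common source.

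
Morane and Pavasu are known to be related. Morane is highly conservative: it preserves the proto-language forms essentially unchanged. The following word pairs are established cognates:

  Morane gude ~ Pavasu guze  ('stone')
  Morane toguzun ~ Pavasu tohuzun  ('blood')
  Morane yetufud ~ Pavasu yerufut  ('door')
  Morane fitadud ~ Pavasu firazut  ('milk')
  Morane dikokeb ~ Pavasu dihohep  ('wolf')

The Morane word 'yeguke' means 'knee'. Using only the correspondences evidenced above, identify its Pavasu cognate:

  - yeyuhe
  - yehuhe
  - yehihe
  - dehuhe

toguzun ~ tohuzun — Morane g corresponds to Pavasu h between vowels (before a back vowel).
dikokeb ~ dihohep — Morane k corresponds to Pavasu h between vowels (before a front vowel).
Applying these to Morane 'yeguke':
  yeguke → yehuke   (g→h between vowels (before a back vowel))
  yehuke → yehuhe   (k→h between vowels (before a front vowel))
So the Pavasu cognate is 'yehuhe'.

yehuhe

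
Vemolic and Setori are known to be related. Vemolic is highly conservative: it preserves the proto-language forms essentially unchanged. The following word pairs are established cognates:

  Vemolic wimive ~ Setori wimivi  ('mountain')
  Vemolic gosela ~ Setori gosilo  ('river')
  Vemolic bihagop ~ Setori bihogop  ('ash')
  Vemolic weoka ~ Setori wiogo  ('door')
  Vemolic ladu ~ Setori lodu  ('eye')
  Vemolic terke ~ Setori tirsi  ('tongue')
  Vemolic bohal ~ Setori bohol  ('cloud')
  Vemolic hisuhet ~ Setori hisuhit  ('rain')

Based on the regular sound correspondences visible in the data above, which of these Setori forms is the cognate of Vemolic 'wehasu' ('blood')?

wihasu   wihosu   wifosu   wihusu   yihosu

wihosu

gosela ~ gosilo, hisuhet ~ hisuhit — Vemolic e corresponds to Setori i after a consonant, before a consonant other than r, m, n, p, b, f, v.
bihagop ~ bihogop, ladu ~ lodu — Vemolic a corresponds to Setori o after a consonant, before a consonant other than r, m, n, p, b, f, v.
Applying these to Vemolic 'wehasu':
  wehasu → wihasu   (e→i after a consonant, before a consonant other than r, m, n, p, b, f, v)
  wihasu → wihosu   (a→o after a consonant, before a consonant other than r, m, n, p, b, f, v)
So the Setori cognate is 'wihosu'.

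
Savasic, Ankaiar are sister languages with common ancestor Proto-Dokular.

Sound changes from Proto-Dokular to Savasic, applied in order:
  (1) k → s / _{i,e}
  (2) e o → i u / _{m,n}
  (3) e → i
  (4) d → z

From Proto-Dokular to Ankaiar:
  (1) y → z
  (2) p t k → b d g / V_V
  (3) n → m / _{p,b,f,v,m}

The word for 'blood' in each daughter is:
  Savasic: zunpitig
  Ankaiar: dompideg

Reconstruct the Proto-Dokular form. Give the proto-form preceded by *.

Position 3: Savasic has n, Ankaiar has m. Savasic preserves n here (none of its changes turn any other segment into n), so the proto-segment is *n.
Position 7: Savasic has i, Ankaiar has e. Ankaiar preserves e here (none of its changes turn any other segment into e), so the proto-segment is *e.
Continuing position by position gives *donpiteg; check it forward:
Savasic: start from *donpiteg.
  rule 1: no change — donpiteg
  rule 2 (pre-nasal raising): donpiteg → dunpiteg
  rule 3 (vowel merger): dunpiteg → dunpitig
  rule 4 (unconditioned shift): dunpitig → zunpitig
  ⇒ Savasic zunpitig
Ankaiar: *donpiteg
  donpiteg (rule 1 does not apply)
  donpiteg → donpideg   [intervocalic voicing]
  donpideg → dompideg   [nasal place assimilation]
  giving Ankaiar dompideg.
Only *donpiteg yields all of Savasic zunpitig, Ankaiar dompideg.

*donpiteg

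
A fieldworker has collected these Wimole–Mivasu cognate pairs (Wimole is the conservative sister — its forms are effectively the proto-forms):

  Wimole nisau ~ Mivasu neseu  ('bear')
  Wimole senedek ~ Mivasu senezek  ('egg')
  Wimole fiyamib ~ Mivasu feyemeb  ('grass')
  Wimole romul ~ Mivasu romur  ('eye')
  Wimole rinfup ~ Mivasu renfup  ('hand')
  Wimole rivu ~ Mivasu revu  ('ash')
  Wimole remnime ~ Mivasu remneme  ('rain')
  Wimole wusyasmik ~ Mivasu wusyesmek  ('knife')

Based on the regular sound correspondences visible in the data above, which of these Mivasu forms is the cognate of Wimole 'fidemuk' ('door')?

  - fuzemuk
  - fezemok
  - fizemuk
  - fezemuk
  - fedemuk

nisau ~ neseu, fiyamib ~ feyemeb — Wimole i corresponds to Mivasu e after a consonant, before a consonant other than r, m, n, p, b, f, v.
senedek ~ senezek — Wimole d corresponds to Mivasu z between vowels (before a front vowel).
Applying these to Wimole 'fidemuk':
  fidemuk → fedemuk   (i→e after a consonant, before a consonant other than r, m, n, p, b, f, v)
  fedemuk → fezemuk   (d→z between vowels (before a front vowel))
So the Mivasu cognate is 'fezemuk'.

fezemuk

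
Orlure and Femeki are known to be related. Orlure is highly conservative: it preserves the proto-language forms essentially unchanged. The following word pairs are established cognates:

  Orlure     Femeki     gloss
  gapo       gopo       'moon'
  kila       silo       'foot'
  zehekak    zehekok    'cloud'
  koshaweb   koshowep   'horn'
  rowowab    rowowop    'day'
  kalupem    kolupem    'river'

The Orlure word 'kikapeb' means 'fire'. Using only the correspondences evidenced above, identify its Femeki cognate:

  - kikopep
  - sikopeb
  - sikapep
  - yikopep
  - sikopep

kila ~ silo — Orlure k corresponds to Femeki s word-initially before a front vowel.
gapo ~ gopo — Orlure a corresponds to Femeki o after a consonant, before a labial obstruent.
koshaweb ~ koshowep, rowowab ~ rowowop — Orlure b corresponds to Femeki p word-finally.
Applying these to Orlure 'kikapeb':
  kikapeb → sikapeb   (k→s word-initially before a front vowel)
  sikapeb → sikopeb   (a→o after a consonant, before a labial obstruent)
  sikopeb → sikopep   (b→p word-finally)
So the Femeki cognate is 'sikopep'.

sikopep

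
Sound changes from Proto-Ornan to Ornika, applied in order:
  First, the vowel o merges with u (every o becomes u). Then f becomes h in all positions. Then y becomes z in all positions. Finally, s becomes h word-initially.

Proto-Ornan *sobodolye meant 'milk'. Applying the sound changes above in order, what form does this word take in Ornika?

Ornika: start from *sobodolye.
  rule 1 (vowel merger): sobodolye → subudulye
  rule 2: no change — subudulye
  rule 3 (unconditioned shift): subudulye → subudulze
  rule 4 (debuccalisation): subudulze → hubudulze
  ⇒ Ornika hubudulze

hubudulze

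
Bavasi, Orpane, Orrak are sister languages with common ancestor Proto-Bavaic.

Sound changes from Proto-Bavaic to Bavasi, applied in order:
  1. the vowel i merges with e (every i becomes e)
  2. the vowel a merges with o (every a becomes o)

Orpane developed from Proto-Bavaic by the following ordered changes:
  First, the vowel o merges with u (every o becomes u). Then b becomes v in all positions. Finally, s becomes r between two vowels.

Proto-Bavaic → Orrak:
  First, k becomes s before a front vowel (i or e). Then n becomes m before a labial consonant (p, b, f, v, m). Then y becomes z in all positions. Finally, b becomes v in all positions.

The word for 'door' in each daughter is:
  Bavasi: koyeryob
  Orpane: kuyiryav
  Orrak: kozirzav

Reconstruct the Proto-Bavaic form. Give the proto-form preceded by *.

*koyiryab

Position 8: Bavasi has b, Orpane has v, Orrak has v. Bavasi preserves b here (none of its changes turn any other segment into b), so the proto-segment is *b.
Position 7: Bavasi has o, Orpane has a, Orrak has a. Orpane preserves a here (none of its changes turn any other segment into a), so the proto-segment is *a.
Position 3: Bavasi has y, Orpane has y, Orrak has z. Bavasi preserves y here (none of its changes turn any other segment into y), so the proto-segment is *y.
Verify the candidate proto-form against each daughter:
Bavasi: *koyiryab
  koyiryab → koyeryab   [vowel merger]
  koyeryab → koyeryob   [vowel merger]
  giving Bavasi koyeryob.
Orpane: start from *koyiryab.
  rule 1 (vowel merger): koyiryab → kuyiryab
  rule 2 (unconditioned shift): kuyiryab → kuyiryav
  rule 3: no change — kuyiryav
  ⇒ Orpane kuyiryav
Orrak: start from *koyiryab.
  rule 1: no change — koyiryab
  rule 2: no change — koyiryab
  rule 3 (unconditioned shift): koyiryab → kozirzab
  rule 4 (unconditioned shift): kozirzab → kozirzav
  ⇒ Orrak kozirzav
Only *koyiryab yields all of Bavasi koyeryob, Orpane kuyiryav, Orrak kozirzav.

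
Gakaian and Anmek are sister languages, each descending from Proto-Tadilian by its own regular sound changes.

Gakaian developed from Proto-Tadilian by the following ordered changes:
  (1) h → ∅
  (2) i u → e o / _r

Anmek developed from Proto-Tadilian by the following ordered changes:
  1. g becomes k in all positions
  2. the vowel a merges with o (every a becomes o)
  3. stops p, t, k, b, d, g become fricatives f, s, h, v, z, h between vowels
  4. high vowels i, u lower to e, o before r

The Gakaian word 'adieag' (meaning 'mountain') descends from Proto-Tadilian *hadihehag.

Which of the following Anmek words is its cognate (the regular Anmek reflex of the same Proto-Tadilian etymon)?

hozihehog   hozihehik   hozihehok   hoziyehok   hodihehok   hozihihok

hozihehok

Anmek: *hadihehag > hadihehak > hodihehok > hozihehok  (by unconditioned shift, vowel merger, intervocalic lenition)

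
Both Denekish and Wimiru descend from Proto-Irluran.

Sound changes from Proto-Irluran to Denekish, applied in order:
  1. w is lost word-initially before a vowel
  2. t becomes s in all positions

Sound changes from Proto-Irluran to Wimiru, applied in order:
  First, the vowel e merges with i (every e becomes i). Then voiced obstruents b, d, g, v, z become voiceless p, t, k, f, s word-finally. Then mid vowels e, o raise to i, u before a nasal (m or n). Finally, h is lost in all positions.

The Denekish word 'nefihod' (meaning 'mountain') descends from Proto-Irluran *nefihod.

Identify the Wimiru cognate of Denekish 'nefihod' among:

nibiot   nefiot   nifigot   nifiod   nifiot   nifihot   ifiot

nifiot

Wimiru: *nefihod > nifihod > nifihot > nifiot  (by vowel merger, final devoicing, h-loss)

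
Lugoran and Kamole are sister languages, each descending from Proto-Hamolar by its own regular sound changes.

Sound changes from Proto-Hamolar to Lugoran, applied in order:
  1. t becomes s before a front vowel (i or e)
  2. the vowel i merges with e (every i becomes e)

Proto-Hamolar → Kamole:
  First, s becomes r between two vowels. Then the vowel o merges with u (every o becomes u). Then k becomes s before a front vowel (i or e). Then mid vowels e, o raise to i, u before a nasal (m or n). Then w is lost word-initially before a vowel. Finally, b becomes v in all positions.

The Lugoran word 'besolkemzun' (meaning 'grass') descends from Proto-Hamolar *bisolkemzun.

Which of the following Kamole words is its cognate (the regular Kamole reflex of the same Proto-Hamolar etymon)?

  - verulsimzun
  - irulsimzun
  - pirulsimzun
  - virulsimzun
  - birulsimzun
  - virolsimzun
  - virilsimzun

Kamole: start from *bisolkemzun.
  rule 1 (rhotacism): bisolkemzun → birolkemzun
  rule 2 (vowel merger): birolkemzun → birulkemzun
  rule 3 (palatalisation): birulkemzun → birulsemzun
  rule 4 (pre-nasal raising): birulsemzun → birulsimzun
  rule 5: no change — birulsimzun
  rule 6 (unconditioned shift): birulsimzun → virulsimzun
  ⇒ Kamole virulsimzun
The other candidates each miss or misapply at least one Kamole change.

virulsimzun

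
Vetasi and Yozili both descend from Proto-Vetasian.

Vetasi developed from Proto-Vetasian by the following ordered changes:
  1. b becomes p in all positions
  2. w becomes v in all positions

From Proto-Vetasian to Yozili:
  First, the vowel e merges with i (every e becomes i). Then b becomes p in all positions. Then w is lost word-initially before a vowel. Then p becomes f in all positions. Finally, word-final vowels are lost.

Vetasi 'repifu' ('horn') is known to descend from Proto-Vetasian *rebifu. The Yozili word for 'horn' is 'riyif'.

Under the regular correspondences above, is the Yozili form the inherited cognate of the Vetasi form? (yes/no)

no

Derive the expected Yozili reflex of *rebifu:
Yozili: *rebifu > ribifu > ripifu > rififu > rifif  (by vowel merger, unconditioned shift, unconditioned shift, apocope)
The regular Yozili reflex would be 'rifif', but the attested form is 'riyif'. The correspondence is irregular, so they are not cognates (the Yozili form has a different source).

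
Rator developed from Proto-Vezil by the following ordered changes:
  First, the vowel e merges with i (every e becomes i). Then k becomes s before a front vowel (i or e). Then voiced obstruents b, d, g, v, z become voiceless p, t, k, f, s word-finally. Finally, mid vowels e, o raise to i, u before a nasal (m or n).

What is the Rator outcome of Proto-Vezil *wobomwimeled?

wobumwimilit

Rator: *wobomwimeled
  wobomwimeled → wobomwimilid   [vowel merger]
  wobomwimilid (rule 2 does not apply)
  wobomwimilid → wobomwimilit   [final devoicing]
  wobomwimilit → wobumwimilit   [pre-nasal raising]
  giving Rator wobumwimilit.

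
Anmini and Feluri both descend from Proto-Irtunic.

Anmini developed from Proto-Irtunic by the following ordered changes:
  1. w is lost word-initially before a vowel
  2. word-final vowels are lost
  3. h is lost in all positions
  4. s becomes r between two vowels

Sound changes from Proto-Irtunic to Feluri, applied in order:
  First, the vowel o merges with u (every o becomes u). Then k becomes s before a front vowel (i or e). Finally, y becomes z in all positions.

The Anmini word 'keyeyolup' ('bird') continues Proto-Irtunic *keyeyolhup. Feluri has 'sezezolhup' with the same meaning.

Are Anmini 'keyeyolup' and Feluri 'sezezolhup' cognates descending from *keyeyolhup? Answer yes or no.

no

Derive the expected Feluri reflex of *keyeyolhup:
Feluri: start from *keyeyolhup.
  rule 1 (vowel merger): keyeyolhup → keyeyulhup
  rule 2 (palatalisation): keyeyulhup → seyeyulhup
  rule 3 (unconditioned shift): seyeyulhup → sezezulhup
  ⇒ Feluri sezezulhup
The regular Feluri reflex would be 'sezezulhup', but the attested form is 'sezezolhup'. The correspondence is irregular, so they are not cognates (the Feluri form has a different source).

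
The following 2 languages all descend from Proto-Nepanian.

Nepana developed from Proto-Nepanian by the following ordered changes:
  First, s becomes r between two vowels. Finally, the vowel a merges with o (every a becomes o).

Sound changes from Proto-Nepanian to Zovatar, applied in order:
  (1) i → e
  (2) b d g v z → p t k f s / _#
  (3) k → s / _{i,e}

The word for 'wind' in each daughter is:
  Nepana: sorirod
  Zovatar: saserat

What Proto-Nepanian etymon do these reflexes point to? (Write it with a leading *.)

Position 4: Nepana has i, Zovatar has e. Nepana preserves i here (none of its changes turn any other segment into i), so the proto-segment is *i.
Position 2: Nepana has o, Zovatar has a. Zovatar preserves a here (none of its changes turn any other segment into a), so the proto-segment is *a.
Verify the candidate proto-form against each daughter:
Nepana: *sasirad > sarirad > sorirod  (by rhotacism, vowel merger)
Zovatar: *sasirad > saserad > saserat  (by vowel merger, final devoicing)
Only *sasirad yields all of Nepana sorirod, Zovatar saserat.

*sasirad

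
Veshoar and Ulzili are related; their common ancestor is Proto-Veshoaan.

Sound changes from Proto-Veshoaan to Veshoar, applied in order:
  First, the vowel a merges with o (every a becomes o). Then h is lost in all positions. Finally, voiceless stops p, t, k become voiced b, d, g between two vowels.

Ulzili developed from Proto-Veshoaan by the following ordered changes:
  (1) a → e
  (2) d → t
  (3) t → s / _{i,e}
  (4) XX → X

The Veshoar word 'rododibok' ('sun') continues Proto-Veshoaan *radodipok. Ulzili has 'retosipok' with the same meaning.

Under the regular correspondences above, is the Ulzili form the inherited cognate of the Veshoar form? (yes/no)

yes

Derive the expected Ulzili reflex of *radodipok:
Ulzili: start from *radodipok.
  rule 1 (vowel merger): radodipok → redodipok
  rule 2 (unconditioned shift): redodipok → retotipok
  rule 3 (palatalisation): retotipok → retosipok
  rule 4: no change — retosipok
  ⇒ Ulzili retosipok
Ulzili 'retosipok' matches the regular reflex exactly, so the pair is cognate.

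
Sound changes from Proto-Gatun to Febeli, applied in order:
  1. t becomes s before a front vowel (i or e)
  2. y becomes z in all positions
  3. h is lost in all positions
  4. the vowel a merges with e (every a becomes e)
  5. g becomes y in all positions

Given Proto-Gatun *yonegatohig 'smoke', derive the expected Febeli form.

zoneyetoiy

Febeli: start from *yonegatohig.
  rule 1: no change — yonegatohig
  rule 2 (unconditioned shift): yonegatohig → zonegatohig
  rule 3 (h-loss): zonegatohig → zonegatoig
  rule 4 (vowel merger): zonegatoig → zonegetoig
  rule 5 (unconditioned shift): zonegetoig → zoneyetoiy
  ⇒ Febeli zoneyetoiy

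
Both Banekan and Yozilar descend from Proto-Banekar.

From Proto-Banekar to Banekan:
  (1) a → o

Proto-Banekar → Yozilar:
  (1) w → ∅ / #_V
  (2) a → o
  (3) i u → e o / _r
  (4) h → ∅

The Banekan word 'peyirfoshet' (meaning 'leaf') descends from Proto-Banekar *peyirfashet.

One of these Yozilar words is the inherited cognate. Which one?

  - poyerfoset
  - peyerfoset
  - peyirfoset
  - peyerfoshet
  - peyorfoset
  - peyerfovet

peyerfoset

Yozilar: *peyirfashet > peyirfoshet > peyerfoshet > peyerfoset  (by vowel merger, pre-rhotic lowering, h-loss)
Among the options, 'peyerfoset' alone shows every Yozilar change applied in order.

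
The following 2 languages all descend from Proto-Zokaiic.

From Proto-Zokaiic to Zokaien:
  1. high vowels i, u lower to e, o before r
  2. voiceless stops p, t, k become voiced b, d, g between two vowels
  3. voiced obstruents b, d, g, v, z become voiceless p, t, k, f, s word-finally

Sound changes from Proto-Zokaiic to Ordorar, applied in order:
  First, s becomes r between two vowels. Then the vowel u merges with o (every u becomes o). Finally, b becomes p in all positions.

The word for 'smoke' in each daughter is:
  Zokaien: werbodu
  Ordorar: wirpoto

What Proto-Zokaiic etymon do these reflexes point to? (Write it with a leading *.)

*wirbotu

Position 6: Zokaien has d, Ordorar has t. Ordorar preserves t here (none of its changes turn any other segment into t), so the proto-segment is *t.
Position 2: Zokaien has e, Ordorar has i. Ordorar preserves i here (none of its changes turn any other segment into i), so the proto-segment is *i.
Position 7: Zokaien has u, Ordorar has o. Zokaien preserves u here (none of its changes turn any other segment into u), so the proto-segment is *u.
Verify the candidate proto-form against each daughter:
Zokaien: *wirbotu
  wirbotu → werbotu   [pre-rhotic lowering]
  werbotu → werbodu   [intervocalic voicing]
  werbodu (rule 3 does not apply)
  giving Zokaien werbodu.
Ordorar: *wirbotu
  wirbotu (rule 1 does not apply)
  wirbotu → wirboto   [vowel merger]
  wirboto → wirpoto   [unconditioned shift]
  giving Ordorar wirpoto.
No other proto-form is consistent with every reflex, so the reconstruction is *wirbotu.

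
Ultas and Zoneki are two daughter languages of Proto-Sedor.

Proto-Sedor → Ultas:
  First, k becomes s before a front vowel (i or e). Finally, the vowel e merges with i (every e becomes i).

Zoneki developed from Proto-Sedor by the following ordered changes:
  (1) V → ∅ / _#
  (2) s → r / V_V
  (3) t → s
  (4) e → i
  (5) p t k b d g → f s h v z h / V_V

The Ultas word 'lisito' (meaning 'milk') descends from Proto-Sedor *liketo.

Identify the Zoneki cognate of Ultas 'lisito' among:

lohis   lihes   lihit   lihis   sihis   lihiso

Zoneki: *liketo > liket > likes > likis > lihis  (by apocope, unconditioned shift, vowel merger, intervocalic lenition)
The other candidates each miss or misapply at least one Zoneki change.

lihis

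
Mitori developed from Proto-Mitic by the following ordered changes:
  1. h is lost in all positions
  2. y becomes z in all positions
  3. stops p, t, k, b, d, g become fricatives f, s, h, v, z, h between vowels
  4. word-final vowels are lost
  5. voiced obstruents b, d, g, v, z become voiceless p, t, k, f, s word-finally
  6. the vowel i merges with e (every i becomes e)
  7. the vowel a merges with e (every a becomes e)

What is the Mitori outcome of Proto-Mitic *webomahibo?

wevomeef

Mitori: *webomahibo
  webomahibo → webomaibo   [h-loss]
  webomaibo (rule 2 does not apply)
  webomaibo → wevomaivo   [intervocalic lenition]
  wevomaivo → wevomaiv   [apocope]
  wevomaiv → wevomaif   [final devoicing]
  wevomaif → wevomaef   [vowel merger]
  wevomaef → wevomeef   [vowel merger]
  giving Mitori wevomeef.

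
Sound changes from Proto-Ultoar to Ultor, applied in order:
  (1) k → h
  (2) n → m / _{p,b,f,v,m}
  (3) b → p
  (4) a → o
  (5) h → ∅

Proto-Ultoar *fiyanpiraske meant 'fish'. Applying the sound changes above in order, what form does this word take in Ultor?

Ultor: *fiyanpiraske
  fiyanpiraske → fiyanpirashe   [unconditioned shift]
  fiyanpirashe → fiyampirashe   [nasal place assimilation]
  fiyampirashe (rule 3 does not apply)
  fiyampirashe → fiyompiroshe   [vowel merger]
  fiyompiroshe → fiyompirose   [h-loss]
  giving Ultor fiyompirose.

fiyompirose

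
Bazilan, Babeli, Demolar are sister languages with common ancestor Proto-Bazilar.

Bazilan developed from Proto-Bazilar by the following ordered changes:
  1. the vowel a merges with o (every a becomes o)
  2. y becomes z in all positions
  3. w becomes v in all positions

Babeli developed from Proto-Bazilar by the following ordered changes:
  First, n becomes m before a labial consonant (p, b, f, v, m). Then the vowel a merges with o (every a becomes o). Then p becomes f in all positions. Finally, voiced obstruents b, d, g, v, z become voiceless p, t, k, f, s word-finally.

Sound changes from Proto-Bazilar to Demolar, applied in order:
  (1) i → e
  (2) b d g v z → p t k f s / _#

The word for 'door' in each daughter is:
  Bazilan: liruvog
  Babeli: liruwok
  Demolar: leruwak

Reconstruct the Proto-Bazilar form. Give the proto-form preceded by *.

Position 5: Bazilan has v, Babeli has w, Demolar has w. Babeli preserves w here (none of its changes turn any other segment into w), so the proto-segment is *w.
Position 2: Bazilan has i, Babeli has i, Demolar has e. Bazilan preserves i here (none of its changes turn any other segment into i), so the proto-segment is *i.
Verify the candidate proto-form against each daughter:
Bazilan: start from *liruwag.
  rule 1 (vowel merger): liruwag → liruwog
  rule 2: no change — liruwog
  rule 3 (unconditioned shift): liruwog → liruvog
  ⇒ Bazilan liruvog
Babeli: *liruwag > liruwog > liruwok  (by vowel merger, final devoicing)
Demolar: start from *liruwag.
  rule 1 (vowel merger): liruwag → leruwag
  rule 2 (final devoicing): leruwag → leruwak
  ⇒ Demolar leruwak
Only *liruwag yields all of Bazilan liruvog, Babeli liruwok, Demolar leruwak.

*liruwag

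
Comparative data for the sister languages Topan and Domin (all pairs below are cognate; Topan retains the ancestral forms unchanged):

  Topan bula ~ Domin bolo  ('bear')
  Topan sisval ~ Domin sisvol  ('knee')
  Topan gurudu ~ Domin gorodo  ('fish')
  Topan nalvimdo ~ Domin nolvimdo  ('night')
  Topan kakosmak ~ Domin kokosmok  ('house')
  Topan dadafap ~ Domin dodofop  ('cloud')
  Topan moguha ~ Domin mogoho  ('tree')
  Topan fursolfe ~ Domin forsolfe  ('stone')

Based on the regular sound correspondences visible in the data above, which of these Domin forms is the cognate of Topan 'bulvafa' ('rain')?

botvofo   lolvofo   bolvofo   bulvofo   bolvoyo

bula ~ bolo, gurudu ~ gorodo — Topan u corresponds to Domin o after a consonant, before a consonant other than r, m, n, p, b, f, v.
dadafap ~ dodofop — Topan a corresponds to Domin o after a consonant, before a labial obstruent.
bula ~ bolo, moguha ~ mogoho — Topan a corresponds to Domin o word-finally.
Applying these to Topan 'bulvafa':
  bulvafa → bolvafa   (u→o after a consonant, before a consonant other than r, m, n, p, b, f, v)
  bolvafa → bolvofa   (a→o after a consonant, before a labial obstruent)
  bolvofa → bolvofo   (a→o word-finally)
So the Domin cognate is 'bolvofo'.

bolvofo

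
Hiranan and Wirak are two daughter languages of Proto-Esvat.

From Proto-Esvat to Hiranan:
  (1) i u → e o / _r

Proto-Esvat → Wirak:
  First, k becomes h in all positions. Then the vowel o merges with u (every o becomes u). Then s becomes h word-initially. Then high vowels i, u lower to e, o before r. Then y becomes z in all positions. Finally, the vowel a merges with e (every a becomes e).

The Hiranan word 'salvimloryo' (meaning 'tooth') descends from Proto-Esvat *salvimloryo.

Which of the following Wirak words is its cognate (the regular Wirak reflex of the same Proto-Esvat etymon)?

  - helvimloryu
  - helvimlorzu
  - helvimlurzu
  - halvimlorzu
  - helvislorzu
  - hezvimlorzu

Wirak: start from *salvimloryo.
  rule 1: no change — salvimloryo
  rule 2 (vowel merger): salvimloryo → salvimluryu
  rule 3 (debuccalisation): salvimluryu → halvimluryu
  rule 4 (pre-rhotic lowering): halvimluryu → halvimloryu
  rule 5 (unconditioned shift): halvimloryu → halvimlorzu
  rule 6 (vowel merger): halvimlorzu → helvimlorzu
  ⇒ Wirak helvimlorzu
Only 'helvimlorzu' matches the regular Wirak development of *salvimloryo.

helvimlorzu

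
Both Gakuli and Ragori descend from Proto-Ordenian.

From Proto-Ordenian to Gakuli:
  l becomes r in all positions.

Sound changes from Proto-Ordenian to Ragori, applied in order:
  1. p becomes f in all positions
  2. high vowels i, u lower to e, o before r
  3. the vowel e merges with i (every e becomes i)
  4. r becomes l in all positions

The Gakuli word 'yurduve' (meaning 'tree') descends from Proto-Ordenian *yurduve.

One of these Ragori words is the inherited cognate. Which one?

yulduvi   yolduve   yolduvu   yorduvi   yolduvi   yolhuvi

Ragori: *yurduve
  yurduve (rule 1 does not apply)
  yurduve → yorduve   [pre-rhotic lowering]
  yorduve → yorduvi   [vowel merger]
  yorduvi → yolduvi   [unconditioned shift]
  giving Ragori yolduvi.
Among the options, 'yolduvi' alone shows every Ragori change applied in order.

yolduvi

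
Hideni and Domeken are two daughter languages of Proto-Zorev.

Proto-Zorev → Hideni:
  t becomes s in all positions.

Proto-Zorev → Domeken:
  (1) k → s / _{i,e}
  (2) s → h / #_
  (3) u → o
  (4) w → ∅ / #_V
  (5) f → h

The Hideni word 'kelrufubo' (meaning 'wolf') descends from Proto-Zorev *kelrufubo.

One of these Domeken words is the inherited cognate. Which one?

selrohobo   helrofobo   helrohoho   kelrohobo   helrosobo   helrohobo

Domeken: start from *kelrufubo.
  rule 1 (palatalisation): kelrufubo → selrufubo
  rule 2 (debuccalisation): selrufubo → helrufubo
  rule 3 (vowel merger): helrufubo → helrofobo
  rule 4: no change — helrofobo
  rule 5 (unconditioned shift): helrofobo → helrohobo
  ⇒ Domeken helrohobo

helrohobo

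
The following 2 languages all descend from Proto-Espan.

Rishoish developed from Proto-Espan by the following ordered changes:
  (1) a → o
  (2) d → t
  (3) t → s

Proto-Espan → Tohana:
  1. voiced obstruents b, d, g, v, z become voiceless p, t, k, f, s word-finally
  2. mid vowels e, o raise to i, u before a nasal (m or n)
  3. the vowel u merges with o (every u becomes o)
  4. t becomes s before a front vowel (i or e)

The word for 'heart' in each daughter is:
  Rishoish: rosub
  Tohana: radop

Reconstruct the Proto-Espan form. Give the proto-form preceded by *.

*radub

Position 5: Rishoish has b, Tohana has p. Rishoish preserves b here (none of its changes turn any other segment into b), so the proto-segment is *b.
Position 4: Rishoish has u, Tohana has o. Rishoish preserves u here (none of its changes turn any other segment into u), so the proto-segment is *u.
Position 2: Rishoish has o, Tohana has a. Tohana preserves a here (none of its changes turn any other segment into a), so the proto-segment is *a.
This points to *radub. Verify forward in each daughter:
Rishoish: *radub > rodub > rotub > rosub  (by vowel merger, unconditioned shift, unconditioned shift)
Tohana: *radub
  radub → radup   [final devoicing]
  radup (rule 2 does not apply)
  radup → radop   [vowel merger]
  radop (rule 4 does not apply)
  giving Tohana radop.
Only *radub yields all of Rishoish rosub, Tohana radop.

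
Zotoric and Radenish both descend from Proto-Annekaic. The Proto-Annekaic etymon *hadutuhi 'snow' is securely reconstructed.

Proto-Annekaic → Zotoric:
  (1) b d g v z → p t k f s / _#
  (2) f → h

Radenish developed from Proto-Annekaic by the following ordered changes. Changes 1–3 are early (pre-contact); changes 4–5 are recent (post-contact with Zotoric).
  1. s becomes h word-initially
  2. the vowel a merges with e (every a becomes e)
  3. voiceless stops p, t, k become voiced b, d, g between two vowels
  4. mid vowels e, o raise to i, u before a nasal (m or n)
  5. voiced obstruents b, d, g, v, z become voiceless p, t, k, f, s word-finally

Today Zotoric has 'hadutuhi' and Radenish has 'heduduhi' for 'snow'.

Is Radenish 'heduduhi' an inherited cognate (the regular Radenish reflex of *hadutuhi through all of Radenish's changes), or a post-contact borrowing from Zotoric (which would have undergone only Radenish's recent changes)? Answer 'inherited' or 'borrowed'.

If inherited, *hadutuhi would pass through all of Radenish's changes:
Radenish: start from *hadutuhi.
  rule 1: no change — hadutuhi
  rule 2 (vowel merger): hadutuhi → hedutuhi
  rule 3 (intervocalic voicing): hedutuhi → heduduhi
  rule 4: no change — heduduhi
  rule 5: no change — heduduhi
  ⇒ Radenish heduduhi
If borrowed from Zotoric 'hadutuhi' after the early changes, it would undergo only the recent ones:
  rule 4 (pre-nasal raising): no change (hadutuhi)
  rule 5 (final devoicing): no change (hadutuhi)
  ⇒ as a loan: hadutuhi
Radenish 'heduduhi' matches the inherited outcome exactly, so it is an inherited cognate, not a loan.

inherited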